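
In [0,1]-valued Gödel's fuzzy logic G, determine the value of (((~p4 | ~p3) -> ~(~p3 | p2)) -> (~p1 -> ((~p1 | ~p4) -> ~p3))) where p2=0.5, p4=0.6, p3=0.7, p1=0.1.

1.00

~p4: Gödel ¬ of 0.6 = 0 (operand ≠ 0)
~p3: Gödel ¬ of 0.7 = 0 (operand ≠ 0)
(~p4 | ~p3) = max(0, 0) = 0
~p3: Gödel ¬ of 0.7 = 0 (operand ≠ 0)
(~p3 | p2) = max(0, 0.5) = 0.5
~(~p3 | p2): Gödel ¬ of 0.5 = 0 (operand ≠ 0)
((~p4 | ~p3) -> ~(~p3 | p2)): 0 ≤ 0, so result = 1
~p1: Gödel ¬ of 0.1 = 0 (operand ≠ 0)
~p1: Gödel ¬ of 0.1 = 0 (operand ≠ 0)
~p4: Gödel ¬ of 0.6 = 0 (operand ≠ 0)
(~p1 | ~p4) = max(0, 0) = 0
~p3: Gödel ¬ of 0.7 = 0 (operand ≠ 0)
((~p1 | ~p4) -> ~p3): 0 ≤ 0, so result = 1
(~p1 -> ((~p1 | ~p4) -> ~p3)): 0 ≤ 1, so result = 1
(((~p4 | ~p3) -> ~(~p3 | p2)) -> (~p1 -> ((~p1 | ~p4) -> ~p3))): 1 ≤ 1, so result = 1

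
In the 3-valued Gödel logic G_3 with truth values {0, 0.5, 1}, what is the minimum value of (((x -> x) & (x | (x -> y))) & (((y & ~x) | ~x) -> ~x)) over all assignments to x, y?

0.50

The minimum is attained at x = 0.5, y = 0:
  (x -> x): 0.5 ≤ 0.5, so result = 1
  (x -> y): 0.5 > 0, so result = 0
  (x | (x -> y)) = max(0.5, 0) = 0.5
  ((x -> x) & (x | (x -> y))) = min(1, 0.5) = 0.5
  ~x: Gödel ¬ of 0.5 = 0 (operand ≠ 0)
  (y & ~x) = min(0, 0) = 0
  ~x: Gödel ¬ of 0.5 = 0 (operand ≠ 0)
  ((y & ~x) | ~x) = max(0, 0) = 0
  ~x: Gödel ¬ of 0.5 = 0 (operand ≠ 0)
  (((y & ~x) | ~x) -> ~x): 0 ≤ 0, so result = 1
  (((x -> x) & (x | (x -> y))) & (((y & ~x) | ~x) -> ~x)) = min(0.5, 1) = 0.5
Checking all 9 assignments confirms none give a value below 0.50.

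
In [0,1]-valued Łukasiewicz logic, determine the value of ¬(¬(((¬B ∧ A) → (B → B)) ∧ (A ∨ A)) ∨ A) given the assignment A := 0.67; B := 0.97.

0.33

¬B: Łukasiewicz ¬ gives 1 − 0.97 = 0.03
(¬B ∧ A) = min(0.03, 0.67) = 0.03
(B → B): min(1, 1 − 0.97 + 0.97) = 1
((¬B ∧ A) → (B → B)): min(1, 1 − 0.03 + 1) = 1
(A ∨ A) = max(0.67, 0.67) = 0.67
(((¬B ∧ A) → (B → B)) ∧ (A ∨ A)) = min(1, 0.67) = 0.67
¬(((¬B ∧ A) → (B → B)) ∧ (A ∨ A)): Łukasiewicz ¬ gives 1 − 0.67 = 0.33
(¬(((¬B ∧ A) → (B → B)) ∧ (A ∨ A)) ∨ A) = max(0.33, 0.67) = 0.67
¬(¬(((¬B ∧ A) → (B → B)) ∧ (A ∨ A)) ∨ A): Łukasiewicz ¬ gives 1 − 0.67 = 0.33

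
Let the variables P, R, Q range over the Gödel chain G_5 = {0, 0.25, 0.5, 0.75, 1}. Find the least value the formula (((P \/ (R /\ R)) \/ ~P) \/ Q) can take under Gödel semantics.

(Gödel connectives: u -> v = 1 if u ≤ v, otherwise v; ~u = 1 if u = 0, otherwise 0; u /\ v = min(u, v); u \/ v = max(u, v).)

The minimum is attained at P = 0.25, R = 0, Q = 0:
  (R /\ R) = min(0, 0) = 0
  (P \/ (R /\ R)) = max(0.25, 0) = 0.25
  ~P: Gödel ¬ of 0.25 = 0 (operand ≠ 0)
  ((P \/ (R /\ R)) \/ ~P) = max(0.25, 0) = 0.25
  (((P \/ (R /\ R)) \/ ~P) \/ Q) = max(0.25, 0) = 0.25
Checking all 125 assignments confirms none give a value below 0.25.

0.25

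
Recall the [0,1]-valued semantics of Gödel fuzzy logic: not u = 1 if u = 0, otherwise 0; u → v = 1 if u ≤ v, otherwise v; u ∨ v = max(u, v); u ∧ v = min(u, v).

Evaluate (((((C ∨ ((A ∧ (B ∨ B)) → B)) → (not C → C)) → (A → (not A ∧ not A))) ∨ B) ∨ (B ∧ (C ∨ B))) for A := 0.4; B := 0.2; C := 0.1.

(B ∨ B) = max(0.2, 0.2) = 0.2
(A ∧ (B ∨ B)) = min(0.4, 0.2) = 0.2
((A ∧ (B ∨ B)) → B): 0.2 ≤ 0.2, so result = 1
(C ∨ ((A ∧ (B ∨ B)) → B)) = max(0.1, 1) = 1
not C: Gödel ¬ of 0.1 = 0 (operand ≠ 0)
(not C → C): 0 ≤ 0.1, so result = 1
((C ∨ ((A ∧ (B ∨ B)) → B)) → (not C → C)): 1 ≤ 1, so result = 1
not A: Gödel ¬ of 0.4 = 0 (operand ≠ 0)
not A: Gödel ¬ of 0.4 = 0 (operand ≠ 0)
(not A ∧ not A) = min(0, 0) = 0
(A → (not A ∧ not A)): 0.4 > 0, so result = 0
(((C ∨ ((A ∧ (B ∨ B)) → B)) → (not C → C)) → (A → (not A ∧ not A))): 1 > 0, so result = 0
((((C ∨ ((A ∧ (B ∨ B)) → B)) → (not C → C)) → (A → (not A ∧ not A))) ∨ B) = max(0, 0.2) = 0.2
(C ∨ B) = max(0.1, 0.2) = 0.2
(B ∧ (C ∨ B)) = min(0.2, 0.2) = 0.2
(((((C ∨ ((A ∧ (B ∨ B)) → B)) → (not C → C)) → (A → (not A ∧ not A))) ∨ B) ∨ (B ∧ (C ∨ B))) = max(0.2, 0.2) = 0.2

0.20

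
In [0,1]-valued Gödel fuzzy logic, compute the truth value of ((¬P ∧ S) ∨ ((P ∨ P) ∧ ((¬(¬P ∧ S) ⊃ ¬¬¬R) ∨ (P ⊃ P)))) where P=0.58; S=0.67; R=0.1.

0.58

¬P: Gödel ¬ of 0.58 = 0 (operand ≠ 0)
(¬P ∧ S) = min(0, 0.67) = 0
(P ∨ P) = max(0.58, 0.58) = 0.58
¬P: Gödel ¬ of 0.58 = 0 (operand ≠ 0)
(¬P ∧ S) = min(0, 0.67) = 0
¬(¬P ∧ S): Gödel ¬ of 0 = 1 (operand is 0)
¬R: Gödel ¬ of 0.1 = 0 (operand ≠ 0)
¬¬R: Gödel ¬ of 0 = 1 (operand is 0)
¬¬¬R: Gödel ¬ of 1 = 0 (operand ≠ 0)
(¬(¬P ∧ S) ⊃ ¬¬¬R): 1 > 0, so result = 0
(P ⊃ P): 0.58 ≤ 0.58, so result = 1
((¬(¬P ∧ S) ⊃ ¬¬¬R) ∨ (P ⊃ P)) = max(0, 1) = 1
((P ∨ P) ∧ ((¬(¬P ∧ S) ⊃ ¬¬¬R) ∨ (P ⊃ P))) = min(0.58, 1) = 0.58
((¬P ∧ S) ∨ ((P ∨ P) ∧ ((¬(¬P ∧ S) ⊃ ¬¬¬R) ∨ (P ⊃ P)))) = max(0, 0.58) = 0.58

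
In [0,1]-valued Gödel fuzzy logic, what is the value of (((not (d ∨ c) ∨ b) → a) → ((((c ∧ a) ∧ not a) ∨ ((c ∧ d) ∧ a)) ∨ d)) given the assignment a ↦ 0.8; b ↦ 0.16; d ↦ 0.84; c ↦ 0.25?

(d ∨ c) = max(0.84, 0.25) = 0.84
not (d ∨ c): Gödel ¬ of 0.84 = 0 (operand ≠ 0)
(not (d ∨ c) ∨ b) = max(0, 0.16) = 0.16
((not (d ∨ c) ∨ b) → a): 0.16 ≤ 0.8, so result = 1
(c ∧ a) = min(0.25, 0.8) = 0.25
not a: Gödel ¬ of 0.8 = 0 (operand ≠ 0)
((c ∧ a) ∧ not a) = min(0.25, 0) = 0
(c ∧ d) = min(0.25, 0.84) = 0.25
((c ∧ d) ∧ a) = min(0.25, 0.8) = 0.25
(((c ∧ a) ∧ not a) ∨ ((c ∧ d) ∧ a)) = max(0, 0.25) = 0.25
((((c ∧ a) ∧ not a) ∨ ((c ∧ d) ∧ a)) ∨ d) = max(0.25, 0.84) = 0.84
(((not (d ∨ c) ∨ b) → a) → ((((c ∧ a) ∧ not a) ∨ ((c ∧ d) ∧ a)) ∨ d)): 1 > 0.84, so result = 0.84

0.84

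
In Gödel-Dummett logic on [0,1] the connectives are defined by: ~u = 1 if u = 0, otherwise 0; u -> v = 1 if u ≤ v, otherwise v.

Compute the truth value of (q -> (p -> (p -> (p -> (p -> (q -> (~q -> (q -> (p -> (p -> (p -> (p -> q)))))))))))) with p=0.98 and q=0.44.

~q: Gödel ¬ of 0.44 = 0 (operand ≠ 0)
(p -> q): 0.98 > 0.44, so result = 0.44
(p -> (p -> q)): 0.98 > 0.44, so result = 0.44
(p -> (p -> (p -> q))): 0.98 > 0.44, so result = 0.44
(p -> (p -> (p -> (p -> q)))): 0.98 > 0.44, so result = 0.44
(q -> (p -> (p -> (p -> (p -> q))))): 0.44 ≤ 0.44, so result = 1
(~q -> (q -> (p -> (p -> (p -> (p -> q)))))): 0 ≤ 1, so result = 1
(q -> (~q -> (q -> (p -> (p -> (p -> (p -> q))))))): 0.44 ≤ 1, so result = 1
(p -> (q -> (~q -> (q -> (p -> (p -> (p -> (p -> q)))))))): 0.98 ≤ 1, so result = 1
(p -> (p -> (q -> (~q -> (q -> (p -> (p -> (p -> (p -> q))))))))): 0.98 ≤ 1, so result = 1
(p -> (p -> (p -> (q -> (~q -> (q -> (p -> (p -> (p -> (p -> q)))))))))): 0.98 ≤ 1, so result = 1
(p -> (p -> (p -> (p -> (q -> (~q -> (q -> (p -> (p -> (p -> (p -> q))))))))))): 0.98 ≤ 1, so result = 1
(q -> (p -> (p -> (p -> (p -> (q -> (~q -> (q -> (p -> (p -> (p -> (p -> q)))))))))))): 0.44 ≤ 1, so result = 1

1.00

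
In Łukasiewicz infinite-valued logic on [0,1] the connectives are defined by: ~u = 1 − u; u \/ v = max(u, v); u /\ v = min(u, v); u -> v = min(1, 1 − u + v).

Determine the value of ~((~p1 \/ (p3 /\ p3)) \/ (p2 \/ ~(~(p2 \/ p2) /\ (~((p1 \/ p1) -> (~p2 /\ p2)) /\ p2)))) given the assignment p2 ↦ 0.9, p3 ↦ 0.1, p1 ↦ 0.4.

~p1: Łukasiewicz ¬ gives 1 − 0.4 = 0.6
(p3 /\ p3) = min(0.1, 0.1) = 0.1
(~p1 \/ (p3 /\ p3)) = max(0.6, 0.1) = 0.6
(p2 \/ p2) = max(0.9, 0.9) = 0.9
~(p2 \/ p2): Łukasiewicz ¬ gives 1 − 0.9 = 0.1
(p1 \/ p1) = max(0.4, 0.4) = 0.4
~p2: Łukasiewicz ¬ gives 1 − 0.9 = 0.1
(~p2 /\ p2) = min(0.1, 0.9) = 0.1
((p1 \/ p1) -> (~p2 /\ p2)): min(1, 1 − 0.4 + 0.1) = 0.7
~((p1 \/ p1) -> (~p2 /\ p2)): Łukasiewicz ¬ gives 1 − 0.7 = 0.3
(~((p1 \/ p1) -> (~p2 /\ p2)) /\ p2) = min(0.3, 0.9) = 0.3
(~(p2 \/ p2) /\ (~((p1 \/ p1) -> (~p2 /\ p2)) /\ p2)) = min(0.1, 0.3) = 0.1
~(~(p2 \/ p2) /\ (~((p1 \/ p1) -> (~p2 /\ p2)) /\ p2)): Łukasiewicz ¬ gives 1 − 0.1 = 0.9
(p2 \/ ~(~(p2 \/ p2) /\ (~((p1 \/ p1) -> (~p2 /\ p2)) /\ p2))) = max(0.9, 0.9) = 0.9
((~p1 \/ (p3 /\ p3)) \/ (p2 \/ ~(~(p2 \/ p2) /\ (~((p1 \/ p1) -> (~p2 /\ p2)) /\ p2)))) = max(0.6, 0.9) = 0.9
~((~p1 \/ (p3 /\ p3)) \/ (p2 \/ ~(~(p2 \/ p2) /\ (~((p1 \/ p1) -> (~p2 /\ p2)) /\ p2)))): Łukasiewicz ¬ gives 1 − 0.9 = 0.1

0.10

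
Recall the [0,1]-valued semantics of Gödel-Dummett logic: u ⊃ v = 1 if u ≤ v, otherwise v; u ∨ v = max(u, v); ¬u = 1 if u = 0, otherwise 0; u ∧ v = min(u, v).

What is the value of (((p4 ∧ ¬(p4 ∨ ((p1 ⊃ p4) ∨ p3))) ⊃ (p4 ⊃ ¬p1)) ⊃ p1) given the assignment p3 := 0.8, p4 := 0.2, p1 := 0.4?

0.40

(p1 ⊃ p4): 0.4 > 0.2, so result = 0.2
((p1 ⊃ p4) ∨ p3) = max(0.2, 0.8) = 0.8
(p4 ∨ ((p1 ⊃ p4) ∨ p3)) = max(0.2, 0.8) = 0.8
¬(p4 ∨ ((p1 ⊃ p4) ∨ p3)): Gödel ¬ of 0.8 = 0 (operand ≠ 0)
(p4 ∧ ¬(p4 ∨ ((p1 ⊃ p4) ∨ p3))) = min(0.2, 0) = 0
¬p1: Gödel ¬ of 0.4 = 0 (operand ≠ 0)
(p4 ⊃ ¬p1): 0.2 > 0, so result = 0
((p4 ∧ ¬(p4 ∨ ((p1 ⊃ p4) ∨ p3))) ⊃ (p4 ⊃ ¬p1)): 0 ≤ 0, so result = 1
(((p4 ∧ ¬(p4 ∨ ((p1 ⊃ p4) ∨ p3))) ⊃ (p4 ⊃ ¬p1)) ⊃ p1): 1 > 0.4, so result = 0.4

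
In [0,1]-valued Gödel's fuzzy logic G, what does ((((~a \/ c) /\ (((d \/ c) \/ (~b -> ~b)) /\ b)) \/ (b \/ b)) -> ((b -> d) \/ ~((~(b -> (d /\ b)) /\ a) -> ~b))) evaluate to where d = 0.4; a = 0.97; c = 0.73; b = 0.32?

~a: Gödel ¬ of 0.97 = 0 (operand ≠ 0)
(~a \/ c) = max(0, 0.73) = 0.73
(d \/ c) = max(0.4, 0.73) = 0.73
~b: Gödel ¬ of 0.32 = 0 (operand ≠ 0)
~b: Gödel ¬ of 0.32 = 0 (operand ≠ 0)
(~b -> ~b): 0 ≤ 0, so result = 1
((d \/ c) \/ (~b -> ~b)) = max(0.73, 1) = 1
(((d \/ c) \/ (~b -> ~b)) /\ b) = min(1, 0.32) = 0.32
((~a \/ c) /\ (((d \/ c) \/ (~b -> ~b)) /\ b)) = min(0.73, 0.32) = 0.32
(b \/ b) = max(0.32, 0.32) = 0.32
(((~a \/ c) /\ (((d \/ c) \/ (~b -> ~b)) /\ b)) \/ (b \/ b)) = max(0.32, 0.32) = 0.32
(b -> d): 0.32 ≤ 0.4, so result = 1
(d /\ b) = min(0.4, 0.32) = 0.32
(b -> (d /\ b)): 0.32 ≤ 0.32, so result = 1
~(b -> (d /\ b)): Gödel ¬ of 1 = 0 (operand ≠ 0)
(~(b -> (d /\ b)) /\ a) = min(0, 0.97) = 0
~b: Gödel ¬ of 0.32 = 0 (operand ≠ 0)
((~(b -> (d /\ b)) /\ a) -> ~b): 0 ≤ 0, so result = 1
~((~(b -> (d /\ b)) /\ a) -> ~b): Gödel ¬ of 1 = 0 (operand ≠ 0)
((b -> d) \/ ~((~(b -> (d /\ b)) /\ a) -> ~b)) = max(1, 0) = 1
((((~a \/ c) /\ (((d \/ c) \/ (~b -> ~b)) /\ b)) \/ (b \/ b)) -> ((b -> d) \/ ~((~(b -> (d /\ b)) /\ a) -> ~b))): 0.32 ≤ 1, so result = 1

1.00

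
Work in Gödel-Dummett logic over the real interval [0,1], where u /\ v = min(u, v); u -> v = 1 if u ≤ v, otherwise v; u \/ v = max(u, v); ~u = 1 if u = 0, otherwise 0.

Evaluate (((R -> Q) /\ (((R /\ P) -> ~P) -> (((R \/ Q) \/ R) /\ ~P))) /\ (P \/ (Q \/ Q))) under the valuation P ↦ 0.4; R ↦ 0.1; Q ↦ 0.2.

0.40

(R -> Q): 0.1 ≤ 0.2, so result = 1
(R /\ P) = min(0.1, 0.4) = 0.1
~P: Gödel ¬ of 0.4 = 0 (operand ≠ 0)
((R /\ P) -> ~P): 0.1 > 0, so result = 0
(R \/ Q) = max(0.1, 0.2) = 0.2
((R \/ Q) \/ R) = max(0.2, 0.1) = 0.2
~P: Gödel ¬ of 0.4 = 0 (operand ≠ 0)
(((R \/ Q) \/ R) /\ ~P) = min(0.2, 0) = 0
(((R /\ P) -> ~P) -> (((R \/ Q) \/ R) /\ ~P)): 0 ≤ 0, so result = 1
((R -> Q) /\ (((R /\ P) -> ~P) -> (((R \/ Q) \/ R) /\ ~P))) = min(1, 1) = 1
(Q \/ Q) = max(0.2, 0.2) = 0.2
(P \/ (Q \/ Q)) = max(0.4, 0.2) = 0.4
(((R -> Q) /\ (((R /\ P) -> ~P) -> (((R \/ Q) \/ R) /\ ~P))) /\ (P \/ (Q \/ Q))) = min(1, 0.4) = 0.4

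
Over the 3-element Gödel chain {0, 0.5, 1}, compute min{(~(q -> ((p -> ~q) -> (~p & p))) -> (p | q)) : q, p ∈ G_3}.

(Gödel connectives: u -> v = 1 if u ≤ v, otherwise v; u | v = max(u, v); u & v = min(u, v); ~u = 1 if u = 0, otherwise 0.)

The minimum is attained at q = 0.5, p = 0:
  ~q: Gödel ¬ of 0.5 = 0 (operand ≠ 0)
  (p -> ~q): 0 ≤ 0, so result = 1
  ~p: Gödel ¬ of 0 = 1 (operand is 0)
  (~p & p) = min(1, 0) = 0
  ((p -> ~q) -> (~p & p)): 1 > 0, so result = 0
  (q -> ((p -> ~q) -> (~p & p))): 0.5 > 0, so result = 0
  ~(q -> ((p -> ~q) -> (~p & p))): Gödel ¬ of 0 = 1 (operand is 0)
  (p | q) = max(0, 0.5) = 0.5
  (~(q -> ((p -> ~q) -> (~p & p))) -> (p | q)): 1 > 0.5, so result = 0.5
Checking all 9 assignments confirms none give a value below 0.50.

0.50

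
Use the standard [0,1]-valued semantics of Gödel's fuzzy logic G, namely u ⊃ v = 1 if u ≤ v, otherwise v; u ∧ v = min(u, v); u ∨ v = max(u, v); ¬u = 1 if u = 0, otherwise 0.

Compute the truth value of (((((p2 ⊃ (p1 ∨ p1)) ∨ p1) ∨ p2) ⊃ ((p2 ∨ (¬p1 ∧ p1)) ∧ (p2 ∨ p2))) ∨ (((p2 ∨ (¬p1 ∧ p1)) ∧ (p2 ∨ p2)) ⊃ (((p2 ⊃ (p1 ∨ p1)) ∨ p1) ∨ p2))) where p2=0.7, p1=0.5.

(p1 ∨ p1) = max(0.5, 0.5) = 0.5
(p2 ⊃ (p1 ∨ p1)): 0.7 > 0.5, so result = 0.5
((p2 ⊃ (p1 ∨ p1)) ∨ p1) = max(0.5, 0.5) = 0.5
(((p2 ⊃ (p1 ∨ p1)) ∨ p1) ∨ p2) = max(0.5, 0.7) = 0.7
¬p1: Gödel ¬ of 0.5 = 0 (operand ≠ 0)
(¬p1 ∧ p1) = min(0, 0.5) = 0
(p2 ∨ (¬p1 ∧ p1)) = max(0.7, 0) = 0.7
(p2 ∨ p2) = max(0.7, 0.7) = 0.7
((p2 ∨ (¬p1 ∧ p1)) ∧ (p2 ∨ p2)) = min(0.7, 0.7) = 0.7
((((p2 ⊃ (p1 ∨ p1)) ∨ p1) ∨ p2) ⊃ ((p2 ∨ (¬p1 ∧ p1)) ∧ (p2 ∨ p2))): 0.7 ≤ 0.7, so result = 1
¬p1: Gödel ¬ of 0.5 = 0 (operand ≠ 0)
(¬p1 ∧ p1) = min(0, 0.5) = 0
(p2 ∨ (¬p1 ∧ p1)) = max(0.7, 0) = 0.7
(p2 ∨ p2) = max(0.7, 0.7) = 0.7
((p2 ∨ (¬p1 ∧ p1)) ∧ (p2 ∨ p2)) = min(0.7, 0.7) = 0.7
(p1 ∨ p1) = max(0.5, 0.5) = 0.5
(p2 ⊃ (p1 ∨ p1)): 0.7 > 0.5, so result = 0.5
((p2 ⊃ (p1 ∨ p1)) ∨ p1) = max(0.5, 0.5) = 0.5
(((p2 ⊃ (p1 ∨ p1)) ∨ p1) ∨ p2) = max(0.5, 0.7) = 0.7
(((p2 ∨ (¬p1 ∧ p1)) ∧ (p2 ∨ p2)) ⊃ (((p2 ⊃ (p1 ∨ p1)) ∨ p1) ∨ p2)): 0.7 ≤ 0.7, so result = 1
(((((p2 ⊃ (p1 ∨ p1)) ∨ p1) ∨ p2) ⊃ ((p2 ∨ (¬p1 ∧ p1)) ∧ (p2 ∨ p2))) ∨ (((p2 ∨ (¬p1 ∧ p1)) ∧ (p2 ∨ p2)) ⊃ (((p2 ⊃ (p1 ∨ p1)) ∨ p1) ∨ p2))) = max(1, 1) = 1

1.00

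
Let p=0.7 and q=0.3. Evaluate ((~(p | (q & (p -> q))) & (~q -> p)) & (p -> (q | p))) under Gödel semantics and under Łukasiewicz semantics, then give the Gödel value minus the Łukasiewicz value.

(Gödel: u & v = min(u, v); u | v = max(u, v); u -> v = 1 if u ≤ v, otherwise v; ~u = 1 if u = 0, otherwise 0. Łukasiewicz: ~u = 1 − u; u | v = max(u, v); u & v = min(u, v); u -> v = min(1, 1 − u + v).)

-0.30

Gödel evaluation:
  (p -> q): 0.7 > 0.3, so result = 0.3
  (q & (p -> q)) = min(0.3, 0.3) = 0.3
  (p | (q & (p -> q))) = max(0.7, 0.3) = 0.7
  ~(p | (q & (p -> q))): Gödel ¬ of 0.7 = 0 (operand ≠ 0)
  ~q: Gödel ¬ of 0.3 = 0 (operand ≠ 0)
  (~q -> p): 0 ≤ 0.7, so result = 1
  (~(p | (q & (p -> q))) & (~q -> p)) = min(0, 1) = 0
  (q | p) = max(0.3, 0.7) = 0.7
  (p -> (q | p)): 0.7 ≤ 0.7, so result = 1
  ((~(p | (q & (p -> q))) & (~q -> p)) & (p -> (q | p))) = min(0, 1) = 0
  Gödel value = 0
Łukasiewicz evaluation:
  (p -> q): min(1, 1 − 0.7 + 0.3) = 0.6
  (q & (p -> q)) = min(0.3, 0.6) = 0.3
  (p | (q & (p -> q))) = max(0.7, 0.3) = 0.7
  ~(p | (q & (p -> q))): Łukasiewicz ¬ gives 1 − 0.7 = 0.3
  ~q: Łukasiewicz ¬ gives 1 − 0.3 = 0.7
  (~q -> p): min(1, 1 − 0.7 + 0.7) = 1
  (~(p | (q & (p -> q))) & (~q -> p)) = min(0.3, 1) = 0.3
  (q | p) = max(0.3, 0.7) = 0.7
  (p -> (q | p)): min(1, 1 − 0.7 + 0.7) = 1
  ((~(p | (q & (p -> q))) & (~q -> p)) & (p -> (q | p))) = min(0.3, 1) = 0.3
  Łukasiewicz value = 0.3
Difference: 0 − 0.3 = -0.30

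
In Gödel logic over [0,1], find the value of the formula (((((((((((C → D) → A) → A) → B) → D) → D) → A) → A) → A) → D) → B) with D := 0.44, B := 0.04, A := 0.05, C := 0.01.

0.04

(C → D): 0.01 ≤ 0.44, so result = 1
((C → D) → A): 1 > 0.05, so result = 0.05
(((C → D) → A) → A): 0.05 ≤ 0.05, so result = 1
((((C → D) → A) → A) → B): 1 > 0.04, so result = 0.04
(((((C → D) → A) → A) → B) → D): 0.04 ≤ 0.44, so result = 1
((((((C → D) → A) → A) → B) → D) → D): 1 > 0.44, so result = 0.44
(((((((C → D) → A) → A) → B) → D) → D) → A): 0.44 > 0.05, so result = 0.05
((((((((C → D) → A) → A) → B) → D) → D) → A) → A): 0.05 ≤ 0.05, so result = 1
(((((((((C → D) → A) → A) → B) → D) → D) → A) → A) → A): 1 > 0.05, so result = 0.05
((((((((((C → D) → A) → A) → B) → D) → D) → A) → A) → A) → D): 0.05 ≤ 0.44, so result = 1
(((((((((((C → D) → A) → A) → B) → D) → D) → A) → A) → A) → D) → B): 1 > 0.04, so result = 0.04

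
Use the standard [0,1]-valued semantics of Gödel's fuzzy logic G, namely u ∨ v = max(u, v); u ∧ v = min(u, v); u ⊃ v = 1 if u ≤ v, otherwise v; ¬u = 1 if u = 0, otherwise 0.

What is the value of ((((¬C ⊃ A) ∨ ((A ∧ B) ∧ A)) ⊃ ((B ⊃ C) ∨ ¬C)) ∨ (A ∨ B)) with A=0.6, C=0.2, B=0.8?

¬C: Gödel ¬ of 0.2 = 0 (operand ≠ 0)
(¬C ⊃ A): 0 ≤ 0.6, so result = 1
(A ∧ B) = min(0.6, 0.8) = 0.6
((A ∧ B) ∧ A) = min(0.6, 0.6) = 0.6
((¬C ⊃ A) ∨ ((A ∧ B) ∧ A)) = max(1, 0.6) = 1
(B ⊃ C): 0.8 > 0.2, so result = 0.2
¬C: Gödel ¬ of 0.2 = 0 (operand ≠ 0)
((B ⊃ C) ∨ ¬C) = max(0.2, 0) = 0.2
(((¬C ⊃ A) ∨ ((A ∧ B) ∧ A)) ⊃ ((B ⊃ C) ∨ ¬C)): 1 > 0.2, so result = 0.2
(A ∨ B) = max(0.6, 0.8) = 0.8
((((¬C ⊃ A) ∨ ((A ∧ B) ∧ A)) ⊃ ((B ⊃ C) ∨ ¬C)) ∨ (A ∨ B)) = max(0.2, 0.8) = 0.8

0.80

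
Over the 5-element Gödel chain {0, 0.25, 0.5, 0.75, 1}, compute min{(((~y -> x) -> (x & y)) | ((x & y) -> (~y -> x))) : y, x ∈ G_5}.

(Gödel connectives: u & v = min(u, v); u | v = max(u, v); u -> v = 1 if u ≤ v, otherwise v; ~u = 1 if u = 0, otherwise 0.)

Every assignment gives 1. For instance at y = 0, x = 0:
  ~y: Gödel ¬ of 0 = 1 (operand is 0)
  (~y -> x): 1 > 0, so result = 0
  (x & y) = min(0, 0) = 0
  ((~y -> x) -> (x & y)): 0 ≤ 0, so result = 1
  (x & y) = min(0, 0) = 0
  ~y: Gödel ¬ of 0 = 1 (operand is 0)
  (~y -> x): 1 > 0, so result = 0
  ((x & y) -> (~y -> x)): 0 ≤ 0, so result = 1
  (((~y -> x) -> (x & y)) | ((x & y) -> (~y -> x))) = max(1, 1) = 1
All 25 assignments give value 1 — the formula is a G_5-tautology.

1.00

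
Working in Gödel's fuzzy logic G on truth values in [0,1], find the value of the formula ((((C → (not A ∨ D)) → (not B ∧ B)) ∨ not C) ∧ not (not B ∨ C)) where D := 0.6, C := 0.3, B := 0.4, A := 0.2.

not A: Gödel ¬ of 0.2 = 0 (operand ≠ 0)
(not A ∨ D) = max(0, 0.6) = 0.6
(C → (not A ∨ D)): 0.3 ≤ 0.6, so result = 1
not B: Gödel ¬ of 0.4 = 0 (operand ≠ 0)
(not B ∧ B) = min(0, 0.4) = 0
((C → (not A ∨ D)) → (not B ∧ B)): 1 > 0, so result = 0
not C: Gödel ¬ of 0.3 = 0 (operand ≠ 0)
(((C → (not A ∨ D)) → (not B ∧ B)) ∨ not C) = max(0, 0) = 0
not B: Gödel ¬ of 0.4 = 0 (operand ≠ 0)
(not B ∨ C) = max(0, 0.3) = 0.3
not (not B ∨ C): Gödel ¬ of 0.3 = 0 (operand ≠ 0)
((((C → (not A ∨ D)) → (not B ∧ B)) ∨ not C) ∧ not (not B ∨ C)) = min(0, 0) = 0

0.00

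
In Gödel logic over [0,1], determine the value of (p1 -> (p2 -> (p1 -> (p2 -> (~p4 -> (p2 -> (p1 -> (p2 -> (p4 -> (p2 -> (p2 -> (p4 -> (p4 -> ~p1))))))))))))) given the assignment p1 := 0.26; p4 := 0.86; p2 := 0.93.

~p4: Gödel ¬ of 0.86 = 0 (operand ≠ 0)
~p1: Gödel ¬ of 0.26 = 0 (operand ≠ 0)
(p4 -> ~p1): 0.86 > 0, so result = 0
(p4 -> (p4 -> ~p1)): 0.86 > 0, so result = 0
(p2 -> (p4 -> (p4 -> ~p1))): 0.93 > 0, so result = 0
(p2 -> (p2 -> (p4 -> (p4 -> ~p1)))): 0.93 > 0, so result = 0
(p4 -> (p2 -> (p2 -> (p4 -> (p4 -> ~p1))))): 0.86 > 0, so result = 0
(p2 -> (p4 -> (p2 -> (p2 -> (p4 -> (p4 -> ~p1)))))): 0.93 > 0, so result = 0
(p1 -> (p2 -> (p4 -> (p2 -> (p2 -> (p4 -> (p4 -> ~p1))))))): 0.26 > 0, so result = 0
(p2 -> (p1 -> (p2 -> (p4 -> (p2 -> (p2 -> (p4 -> (p4 -> ~p1)))))))): 0.93 > 0, so result = 0
(~p4 -> (p2 -> (p1 -> (p2 -> (p4 -> (p2 -> (p2 -> (p4 -> (p4 -> ~p1))))))))): 0 ≤ 0, so result = 1
(p2 -> (~p4 -> (p2 -> (p1 -> (p2 -> (p4 -> (p2 -> (p2 -> (p4 -> (p4 -> ~p1)))))))))): 0.93 ≤ 1, so result = 1
(p1 -> (p2 -> (~p4 -> (p2 -> (p1 -> (p2 -> (p4 -> (p2 -> (p2 -> (p4 -> (p4 -> ~p1))))))))))): 0.26 ≤ 1, so result = 1
(p2 -> (p1 -> (p2 -> (~p4 -> (p2 -> (p1 -> (p2 -> (p4 -> (p2 -> (p2 -> (p4 -> (p4 -> ~p1)))))))))))): 0.93 ≤ 1, so result = 1
(p1 -> (p2 -> (p1 -> (p2 -> (~p4 -> (p2 -> (p1 -> (p2 -> (p4 -> (p2 -> (p2 -> (p4 -> (p4 -> ~p1))))))))))))): 0.26 ≤ 1, so result = 1

1.00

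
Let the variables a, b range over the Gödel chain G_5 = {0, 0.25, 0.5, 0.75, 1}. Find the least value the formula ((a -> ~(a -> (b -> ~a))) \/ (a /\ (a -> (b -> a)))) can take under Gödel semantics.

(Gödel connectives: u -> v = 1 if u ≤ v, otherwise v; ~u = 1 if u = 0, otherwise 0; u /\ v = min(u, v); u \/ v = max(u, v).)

The minimum is attained at a = 0.25, b = 0:
  ~a: Gödel ¬ of 0.25 = 0 (operand ≠ 0)
  (b -> ~a): 0 ≤ 0, so result = 1
  (a -> (b -> ~a)): 0.25 ≤ 1, so result = 1
  ~(a -> (b -> ~a)): Gödel ¬ of 1 = 0 (operand ≠ 0)
  (a -> ~(a -> (b -> ~a))): 0.25 > 0, so result = 0
  (b -> a): 0 ≤ 0.25, so result = 1
  (a -> (b -> a)): 0.25 ≤ 1, so result = 1
  (a /\ (a -> (b -> a))) = min(0.25, 1) = 0.25
  ((a -> ~(a -> (b -> ~a))) \/ (a /\ (a -> (b -> a)))) = max(0, 0.25) = 0.25
Checking all 25 assignments confirms none give a value below 0.25.

0.25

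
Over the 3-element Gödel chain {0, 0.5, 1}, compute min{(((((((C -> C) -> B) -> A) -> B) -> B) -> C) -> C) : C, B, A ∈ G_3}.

0.50

The minimum is attained at C = 0.5, B = 0.5, A = 0:
  (C -> C): 0.5 ≤ 0.5, so result = 1
  ((C -> C) -> B): 1 > 0.5, so result = 0.5
  (((C -> C) -> B) -> A): 0.5 > 0, so result = 0
  ((((C -> C) -> B) -> A) -> B): 0 ≤ 0.5, so result = 1
  (((((C -> C) -> B) -> A) -> B) -> B): 1 > 0.5, so result = 0.5
  ((((((C -> C) -> B) -> A) -> B) -> B) -> C): 0.5 ≤ 0.5, so result = 1
  (((((((C -> C) -> B) -> A) -> B) -> B) -> C) -> C): 1 > 0.5, so result = 0.5
Checking all 27 assignments confirms none give a value below 0.50.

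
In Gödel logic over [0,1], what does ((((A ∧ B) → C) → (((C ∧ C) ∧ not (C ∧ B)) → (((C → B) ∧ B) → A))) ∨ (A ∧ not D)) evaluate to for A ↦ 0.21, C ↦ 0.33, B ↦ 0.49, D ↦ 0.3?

(A ∧ B) = min(0.21, 0.49) = 0.21
((A ∧ B) → C): 0.21 ≤ 0.33, so result = 1
(C ∧ C) = min(0.33, 0.33) = 0.33
(C ∧ B) = min(0.33, 0.49) = 0.33
not (C ∧ B): Gödel ¬ of 0.33 = 0 (operand ≠ 0)
((C ∧ C) ∧ not (C ∧ B)) = min(0.33, 0) = 0
(C → B): 0.33 ≤ 0.49, so result = 1
((C → B) ∧ B) = min(1, 0.49) = 0.49
(((C → B) ∧ B) → A): 0.49 > 0.21, so result = 0.21
(((C ∧ C) ∧ not (C ∧ B)) → (((C → B) ∧ B) → A)): 0 ≤ 0.21, so result = 1
(((A ∧ B) → C) → (((C ∧ C) ∧ not (C ∧ B)) → (((C → B) ∧ B) → A))): 1 ≤ 1, so result = 1
not D: Gödel ¬ of 0.3 = 0 (operand ≠ 0)
(A ∧ not D) = min(0.21, 0) = 0
((((A ∧ B) → C) → (((C ∧ C) ∧ not (C ∧ B)) → (((C → B) ∧ B) → A))) ∨ (A ∧ not D)) = max(1, 0) = 1

1.00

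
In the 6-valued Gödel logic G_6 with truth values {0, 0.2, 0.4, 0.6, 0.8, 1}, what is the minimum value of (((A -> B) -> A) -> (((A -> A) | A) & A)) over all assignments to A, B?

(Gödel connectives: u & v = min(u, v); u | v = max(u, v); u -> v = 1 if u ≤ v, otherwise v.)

0.20

The minimum is attained at A = 0.2, B = 0:
  (A -> B): 0.2 > 0, so result = 0
  ((A -> B) -> A): 0 ≤ 0.2, so result = 1
  (A -> A): 0.2 ≤ 0.2, so result = 1
  ((A -> A) | A) = max(1, 0.2) = 1
  (((A -> A) | A) & A) = min(1, 0.2) = 0.2
  (((A -> B) -> A) -> (((A -> A) | A) & A)): 1 > 0.2, so result = 0.2
Checking all 36 assignments confirms none give a value below 0.20.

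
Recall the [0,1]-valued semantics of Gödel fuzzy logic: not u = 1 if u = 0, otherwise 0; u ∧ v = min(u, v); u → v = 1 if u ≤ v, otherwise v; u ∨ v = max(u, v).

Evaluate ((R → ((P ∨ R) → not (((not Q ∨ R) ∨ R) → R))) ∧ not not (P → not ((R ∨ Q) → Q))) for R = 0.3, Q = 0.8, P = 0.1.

0.00

(P ∨ R) = max(0.1, 0.3) = 0.3
not Q: Gödel ¬ of 0.8 = 0 (operand ≠ 0)
(not Q ∨ R) = max(0, 0.3) = 0.3
((not Q ∨ R) ∨ R) = max(0.3, 0.3) = 0.3
(((not Q ∨ R) ∨ R) → R): 0.3 ≤ 0.3, so result = 1
not (((not Q ∨ R) ∨ R) → R): Gödel ¬ of 1 = 0 (operand ≠ 0)
((P ∨ R) → not (((not Q ∨ R) ∨ R) → R)): 0.3 > 0, so result = 0
(R → ((P ∨ R) → not (((not Q ∨ R) ∨ R) → R))): 0.3 > 0, so result = 0
(R ∨ Q) = max(0.3, 0.8) = 0.8
((R ∨ Q) → Q): 0.8 ≤ 0.8, so result = 1
not ((R ∨ Q) → Q): Gödel ¬ of 1 = 0 (operand ≠ 0)
(P → not ((R ∨ Q) → Q)): 0.1 > 0, so result = 0
not (P → not ((R ∨ Q) → Q)): Gödel ¬ of 0 = 1 (operand is 0)
not not (P → not ((R ∨ Q) → Q)): Gödel ¬ of 1 = 0 (operand ≠ 0)
((R → ((P ∨ R) → not (((not Q ∨ R) ∨ R) → R))) ∧ not not (P → not ((R ∨ Q) → Q))) = min(0, 0) = 0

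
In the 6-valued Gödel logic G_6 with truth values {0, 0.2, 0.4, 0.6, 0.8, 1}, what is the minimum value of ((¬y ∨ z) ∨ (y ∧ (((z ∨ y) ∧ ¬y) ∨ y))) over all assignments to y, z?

0.20

The minimum is attained at y = 0.2, z = 0:
  ¬y: Gödel ¬ of 0.2 = 0 (operand ≠ 0)
  (¬y ∨ z) = max(0, 0) = 0
  (z ∨ y) = max(0, 0.2) = 0.2
  ¬y: Gödel ¬ of 0.2 = 0 (operand ≠ 0)
  ((z ∨ y) ∧ ¬y) = min(0.2, 0) = 0
  (((z ∨ y) ∧ ¬y) ∨ y) = max(0, 0.2) = 0.2
  (y ∧ (((z ∨ y) ∧ ¬y) ∨ y)) = min(0.2, 0.2) = 0.2
  ((¬y ∨ z) ∨ (y ∧ (((z ∨ y) ∧ ¬y) ∨ y))) = max(0, 0.2) = 0.2
Checking all 36 assignments confirms none give a value below 0.20.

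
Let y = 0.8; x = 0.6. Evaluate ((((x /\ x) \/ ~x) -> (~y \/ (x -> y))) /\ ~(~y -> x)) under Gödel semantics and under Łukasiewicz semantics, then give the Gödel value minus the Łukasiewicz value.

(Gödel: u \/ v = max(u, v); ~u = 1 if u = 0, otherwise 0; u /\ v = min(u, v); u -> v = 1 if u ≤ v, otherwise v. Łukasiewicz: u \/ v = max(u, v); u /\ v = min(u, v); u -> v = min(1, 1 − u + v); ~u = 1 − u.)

Gödel evaluation:
  (x /\ x) = min(0.6, 0.6) = 0.6
  ~x: Gödel ¬ of 0.6 = 0 (operand ≠ 0)
  ((x /\ x) \/ ~x) = max(0.6, 0) = 0.6
  ~y: Gödel ¬ of 0.8 = 0 (operand ≠ 0)
  (x -> y): 0.6 ≤ 0.8, so result = 1
  (~y \/ (x -> y)) = max(0, 1) = 1
  (((x /\ x) \/ ~x) -> (~y \/ (x -> y))): 0.6 ≤ 1, so result = 1
  ~y: Gödel ¬ of 0.8 = 0 (operand ≠ 0)
  (~y -> x): 0 ≤ 0.6, so result = 1
  ~(~y -> x): Gödel ¬ of 1 = 0 (operand ≠ 0)
  ((((x /\ x) \/ ~x) -> (~y \/ (x -> y))) /\ ~(~y -> x)) = min(1, 0) = 0
  Gödel value = 0
Łukasiewicz evaluation:
  (x /\ x) = min(0.6, 0.6) = 0.6
  ~x: Łukasiewicz ¬ gives 1 − 0.6 = 0.4
  ((x /\ x) \/ ~x) = max(0.6, 0.4) = 0.6
  ~y: Łukasiewicz ¬ gives 1 − 0.8 = 0.2
  (x -> y): min(1, 1 − 0.6 + 0.8) = 1
  (~y \/ (x -> y)) = max(0.2, 1) = 1
  (((x /\ x) \/ ~x) -> (~y \/ (x -> y))): min(1, 1 − 0.6 + 1) = 1
  ~y: Łukasiewicz ¬ gives 1 − 0.8 = 0.2
  (~y -> x): min(1, 1 − 0.2 + 0.6) = 1
  ~(~y -> x): Łukasiewicz ¬ gives 1 − 1 = 0
  ((((x /\ x) \/ ~x) -> (~y \/ (x -> y))) /\ ~(~y -> x)) = min(1, 0) = 0
  Łukasiewicz value = 0
Difference: 0 − 0 = 0.00

0.00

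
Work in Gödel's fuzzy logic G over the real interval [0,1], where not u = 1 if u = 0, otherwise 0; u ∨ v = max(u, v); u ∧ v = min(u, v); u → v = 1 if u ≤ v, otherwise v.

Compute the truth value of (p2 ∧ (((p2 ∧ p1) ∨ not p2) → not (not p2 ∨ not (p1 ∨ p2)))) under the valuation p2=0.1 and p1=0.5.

0.10

(p2 ∧ p1) = min(0.1, 0.5) = 0.1
not p2: Gödel ¬ of 0.1 = 0 (operand ≠ 0)
((p2 ∧ p1) ∨ not p2) = max(0.1, 0) = 0.1
not p2: Gödel ¬ of 0.1 = 0 (operand ≠ 0)
(p1 ∨ p2) = max(0.5, 0.1) = 0.5
not (p1 ∨ p2): Gödel ¬ of 0.5 = 0 (operand ≠ 0)
(not p2 ∨ not (p1 ∨ p2)) = max(0, 0) = 0
not (not p2 ∨ not (p1 ∨ p2)): Gödel ¬ of 0 = 1 (operand is 0)
(((p2 ∧ p1) ∨ not p2) → not (not p2 ∨ not (p1 ∨ p2))): 0.1 ≤ 1, so result = 1
(p2 ∧ (((p2 ∧ p1) ∨ not p2) → not (not p2 ∨ not (p1 ∨ p2)))) = min(0.1, 1) = 0.1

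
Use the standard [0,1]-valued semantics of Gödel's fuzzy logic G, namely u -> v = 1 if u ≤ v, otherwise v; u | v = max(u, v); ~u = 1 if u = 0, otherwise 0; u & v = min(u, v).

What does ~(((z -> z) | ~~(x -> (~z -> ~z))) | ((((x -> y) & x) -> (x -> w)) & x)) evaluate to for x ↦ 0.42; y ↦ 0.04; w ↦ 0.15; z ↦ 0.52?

(z -> z): 0.52 ≤ 0.52, so result = 1
~z: Gödel ¬ of 0.52 = 0 (operand ≠ 0)
~z: Gödel ¬ of 0.52 = 0 (operand ≠ 0)
(~z -> ~z): 0 ≤ 0, so result = 1
(x -> (~z -> ~z)): 0.42 ≤ 1, so result = 1
~(x -> (~z -> ~z)): Gödel ¬ of 1 = 0 (operand ≠ 0)
~~(x -> (~z -> ~z)): Gödel ¬ of 0 = 1 (operand is 0)
((z -> z) | ~~(x -> (~z -> ~z))) = max(1, 1) = 1
(x -> y): 0.42 > 0.04, so result = 0.04
((x -> y) & x) = min(0.04, 0.42) = 0.04
(x -> w): 0.42 > 0.15, so result = 0.15
(((x -> y) & x) -> (x -> w)): 0.04 ≤ 0.15, so result = 1
((((x -> y) & x) -> (x -> w)) & x) = min(1, 0.42) = 0.42
(((z -> z) | ~~(x -> (~z -> ~z))) | ((((x -> y) & x) -> (x -> w)) & x)) = max(1, 0.42) = 1
~(((z -> z) | ~~(x -> (~z -> ~z))) | ((((x -> y) & x) -> (x -> w)) & x)): Gödel ¬ of 1 = 0 (operand ≠ 0)

0.00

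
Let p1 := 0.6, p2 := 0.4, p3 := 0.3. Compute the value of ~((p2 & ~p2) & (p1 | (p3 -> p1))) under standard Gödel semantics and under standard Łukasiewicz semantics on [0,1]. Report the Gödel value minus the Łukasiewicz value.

0.40

Gödel evaluation:
  ~p2: Gödel ¬ of 0.4 = 0 (operand ≠ 0)
  (p2 & ~p2) = min(0.4, 0) = 0
  (p3 -> p1): 0.3 ≤ 0.6, so result = 1
  (p1 | (p3 -> p1)) = max(0.6, 1) = 1
  ((p2 & ~p2) & (p1 | (p3 -> p1))) = min(0, 1) = 0
  ~((p2 & ~p2) & (p1 | (p3 -> p1))): Gödel ¬ of 0 = 1 (operand is 0)
  Gödel value = 1
Łukasiewicz evaluation:
  ~p2: Łukasiewicz ¬ gives 1 − 0.4 = 0.6
  (p2 & ~p2) = min(0.4, 0.6) = 0.4
  (p3 -> p1): min(1, 1 − 0.3 + 0.6) = 1
  (p1 | (p3 -> p1)) = max(0.6, 1) = 1
  ((p2 & ~p2) & (p1 | (p3 -> p1))) = min(0.4, 1) = 0.4
  ~((p2 & ~p2) & (p1 | (p3 -> p1))): Łukasiewicz ¬ gives 1 − 0.4 = 0.6
  Łukasiewicz value = 0.6
Difference: 1 − 0.6 = 0.40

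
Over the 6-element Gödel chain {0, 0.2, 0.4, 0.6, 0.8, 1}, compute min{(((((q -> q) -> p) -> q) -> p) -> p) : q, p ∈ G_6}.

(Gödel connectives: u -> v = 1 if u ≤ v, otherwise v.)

0.20

The minimum is attained at q = 0, p = 0.2:
  (q -> q): 0 ≤ 0, so result = 1
  ((q -> q) -> p): 1 > 0.2, so result = 0.2
  (((q -> q) -> p) -> q): 0.2 > 0, so result = 0
  ((((q -> q) -> p) -> q) -> p): 0 ≤ 0.2, so result = 1
  (((((q -> q) -> p) -> q) -> p) -> p): 1 > 0.2, so result = 0.2
Checking all 36 assignments confirms none give a value below 0.20.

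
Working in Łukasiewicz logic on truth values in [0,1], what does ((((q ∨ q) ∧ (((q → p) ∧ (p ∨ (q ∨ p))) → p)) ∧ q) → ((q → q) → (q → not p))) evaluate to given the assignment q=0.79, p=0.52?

(q ∨ q) = max(0.79, 0.79) = 0.79
(q → p): min(1, 1 − 0.79 + 0.52) = 0.73
(q ∨ p) = max(0.79, 0.52) = 0.79
(p ∨ (q ∨ p)) = max(0.52, 0.79) = 0.79
((q → p) ∧ (p ∨ (q ∨ p))) = min(0.73, 0.79) = 0.73
(((q → p) ∧ (p ∨ (q ∨ p))) → p): min(1, 1 − 0.73 + 0.52) = 0.79
((q ∨ q) ∧ (((q → p) ∧ (p ∨ (q ∨ p))) → p)) = min(0.79, 0.79) = 0.79
(((q ∨ q) ∧ (((q → p) ∧ (p ∨ (q ∨ p))) → p)) ∧ q) = min(0.79, 0.79) = 0.79
(q → q): min(1, 1 − 0.79 + 0.79) = 1
not p: Łukasiewicz ¬ gives 1 − 0.52 = 0.48
(q → not p): min(1, 1 − 0.79 + 0.48) = 0.69
((q → q) → (q → not p)): min(1, 1 − 1 + 0.69) = 0.69
((((q ∨ q) ∧ (((q → p) ∧ (p ∨ (q ∨ p))) → p)) ∧ q) → ((q → q) → (q → not p))): min(1, 1 − 0.79 + 0.69) = 0.9

0.90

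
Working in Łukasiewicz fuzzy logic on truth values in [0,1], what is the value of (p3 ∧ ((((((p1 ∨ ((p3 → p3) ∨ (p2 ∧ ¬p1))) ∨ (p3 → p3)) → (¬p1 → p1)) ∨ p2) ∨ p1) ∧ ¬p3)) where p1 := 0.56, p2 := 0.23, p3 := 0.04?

(p3 → p3): min(1, 1 − 0.04 + 0.04) = 1
¬p1: Łukasiewicz ¬ gives 1 − 0.56 = 0.44
(p2 ∧ ¬p1) = min(0.23, 0.44) = 0.23
((p3 → p3) ∨ (p2 ∧ ¬p1)) = max(1, 0.23) = 1
(p1 ∨ ((p3 → p3) ∨ (p2 ∧ ¬p1))) = max(0.56, 1) = 1
(p3 → p3): min(1, 1 − 0.04 + 0.04) = 1
((p1 ∨ ((p3 → p3) ∨ (p2 ∧ ¬p1))) ∨ (p3 → p3)) = max(1, 1) = 1
¬p1: Łukasiewicz ¬ gives 1 − 0.56 = 0.44
(¬p1 → p1): min(1, 1 − 0.44 + 0.56) = 1
(((p1 ∨ ((p3 → p3) ∨ (p2 ∧ ¬p1))) ∨ (p3 → p3)) → (¬p1 → p1)): min(1, 1 − 1 + 1) = 1
((((p1 ∨ ((p3 → p3) ∨ (p2 ∧ ¬p1))) ∨ (p3 → p3)) → (¬p1 → p1)) ∨ p2) = max(1, 0.23) = 1
(((((p1 ∨ ((p3 → p3) ∨ (p2 ∧ ¬p1))) ∨ (p3 → p3)) → (¬p1 → p1)) ∨ p2) ∨ p1) = max(1, 0.56) = 1
¬p3: Łukasiewicz ¬ gives 1 − 0.04 = 0.96
((((((p1 ∨ ((p3 → p3) ∨ (p2 ∧ ¬p1))) ∨ (p3 → p3)) → (¬p1 → p1)) ∨ p2) ∨ p1) ∧ ¬p3) = min(1, 0.96) = 0.96
(p3 ∧ ((((((p1 ∨ ((p3 → p3) ∨ (p2 ∧ ¬p1))) ∨ (p3 → p3)) → (¬p1 → p1)) ∨ p2) ∨ p1) ∧ ¬p3)) = min(0.04, 0.96) = 0.04

0.04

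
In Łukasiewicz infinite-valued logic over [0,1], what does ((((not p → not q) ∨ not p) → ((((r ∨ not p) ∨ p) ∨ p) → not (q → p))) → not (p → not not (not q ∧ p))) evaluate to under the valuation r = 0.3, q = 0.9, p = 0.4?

not p: Łukasiewicz ¬ gives 1 − 0.4 = 0.6
not q: Łukasiewicz ¬ gives 1 − 0.9 = 0.1
(not p → not q): min(1, 1 − 0.6 + 0.1) = 0.5
not p: Łukasiewicz ¬ gives 1 − 0.4 = 0.6
((not p → not q) ∨ not p) = max(0.5, 0.6) = 0.6
not p: Łukasiewicz ¬ gives 1 − 0.4 = 0.6
(r ∨ not p) = max(0.3, 0.6) = 0.6
((r ∨ not p) ∨ p) = max(0.6, 0.4) = 0.6
(((r ∨ not p) ∨ p) ∨ p) = max(0.6, 0.4) = 0.6
(q → p): min(1, 1 − 0.9 + 0.4) = 0.5
not (q → p): Łukasiewicz ¬ gives 1 − 0.5 = 0.5
((((r ∨ not p) ∨ p) ∨ p) → not (q → p)): min(1, 1 − 0.6 + 0.5) = 0.9
(((not p → not q) ∨ not p) → ((((r ∨ not p) ∨ p) ∨ p) → not (q → p))): min(1, 1 − 0.6 + 0.9) = 1
not q: Łukasiewicz ¬ gives 1 − 0.9 = 0.1
(not q ∧ p) = min(0.1, 0.4) = 0.1
not (not q ∧ p): Łukasiewicz ¬ gives 1 − 0.1 = 0.9
not not (not q ∧ p): Łukasiewicz ¬ gives 1 − 0.9 = 0.1
(p → not not (not q ∧ p)): min(1, 1 − 0.4 + 0.1) = 0.7
not (p → not not (not q ∧ p)): Łukasiewicz ¬ gives 1 − 0.7 = 0.3
((((not p → not q) ∨ not p) → ((((r ∨ not p) ∨ p) ∨ p) → not (q → p))) → not (p → not not (not q ∧ p))): min(1, 1 − 1 + 0.3) = 0.3

0.30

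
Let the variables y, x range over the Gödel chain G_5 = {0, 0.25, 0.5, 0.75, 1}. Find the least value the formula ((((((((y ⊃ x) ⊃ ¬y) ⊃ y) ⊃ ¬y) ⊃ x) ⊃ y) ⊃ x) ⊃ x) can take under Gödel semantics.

0.25

The minimum is attained at y = 0, x = 0.25:
  (y ⊃ x): 0 ≤ 0.25, so result = 1
  ¬y: Gödel ¬ of 0 = 1 (operand is 0)
  ((y ⊃ x) ⊃ ¬y): 1 ≤ 1, so result = 1
  (((y ⊃ x) ⊃ ¬y) ⊃ y): 1 > 0, so result = 0
  ¬y: Gödel ¬ of 0 = 1 (operand is 0)
  ((((y ⊃ x) ⊃ ¬y) ⊃ y) ⊃ ¬y): 0 ≤ 1, so result = 1
  (((((y ⊃ x) ⊃ ¬y) ⊃ y) ⊃ ¬y) ⊃ x): 1 > 0.25, so result = 0.25
  ((((((y ⊃ x) ⊃ ¬y) ⊃ y) ⊃ ¬y) ⊃ x) ⊃ y): 0.25 > 0, so result = 0
  (((((((y ⊃ x) ⊃ ¬y) ⊃ y) ⊃ ¬y) ⊃ x) ⊃ y) ⊃ x): 0 ≤ 0.25, so result = 1
  ((((((((y ⊃ x) ⊃ ¬y) ⊃ y) ⊃ ¬y) ⊃ x) ⊃ y) ⊃ x) ⊃ x): 1 > 0.25, so result = 0.25
Checking all 25 assignments confirms none give a value below 0.25.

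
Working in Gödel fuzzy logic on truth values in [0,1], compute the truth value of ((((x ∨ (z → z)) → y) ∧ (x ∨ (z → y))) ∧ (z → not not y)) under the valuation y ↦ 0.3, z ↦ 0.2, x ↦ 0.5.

0.30

(z → z): 0.2 ≤ 0.2, so result = 1
(x ∨ (z → z)) = max(0.5, 1) = 1
((x ∨ (z → z)) → y): 1 > 0.3, so result = 0.3
(z → y): 0.2 ≤ 0.3, so result = 1
(x ∨ (z → y)) = max(0.5, 1) = 1
(((x ∨ (z → z)) → y) ∧ (x ∨ (z → y))) = min(0.3, 1) = 0.3
not y: Gödel ¬ of 0.3 = 0 (operand ≠ 0)
not not y: Gödel ¬ of 0 = 1 (operand is 0)
(z → not not y): 0.2 ≤ 1, so result = 1
((((x ∨ (z → z)) → y) ∧ (x ∨ (z → y))) ∧ (z → not not y)) = min(0.3, 1) = 0.3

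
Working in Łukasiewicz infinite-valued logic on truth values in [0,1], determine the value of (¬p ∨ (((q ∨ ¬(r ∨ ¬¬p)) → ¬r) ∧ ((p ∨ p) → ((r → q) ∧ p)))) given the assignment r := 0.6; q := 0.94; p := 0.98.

0.46

¬p: Łukasiewicz ¬ gives 1 − 0.98 = 0.02
¬p: Łukasiewicz ¬ gives 1 − 0.98 = 0.02
¬¬p: Łukasiewicz ¬ gives 1 − 0.02 = 0.98
(r ∨ ¬¬p) = max(0.6, 0.98) = 0.98
¬(r ∨ ¬¬p): Łukasiewicz ¬ gives 1 − 0.98 = 0.02
(q ∨ ¬(r ∨ ¬¬p)) = max(0.94, 0.02) = 0.94
¬r: Łukasiewicz ¬ gives 1 − 0.6 = 0.4
((q ∨ ¬(r ∨ ¬¬p)) → ¬r): min(1, 1 − 0.94 + 0.4) = 0.46
(p ∨ p) = max(0.98, 0.98) = 0.98
(r → q): min(1, 1 − 0.6 + 0.94) = 1
((r → q) ∧ p) = min(1, 0.98) = 0.98
((p ∨ p) → ((r → q) ∧ p)): min(1, 1 − 0.98 + 0.98) = 1
(((q ∨ ¬(r ∨ ¬¬p)) → ¬r) ∧ ((p ∨ p) → ((r → q) ∧ p))) = min(0.46, 1) = 0.46
(¬p ∨ (((q ∨ ¬(r ∨ ¬¬p)) → ¬r) ∧ ((p ∨ p) → ((r → q) ∧ p)))) = max(0.02, 0.46) = 0.46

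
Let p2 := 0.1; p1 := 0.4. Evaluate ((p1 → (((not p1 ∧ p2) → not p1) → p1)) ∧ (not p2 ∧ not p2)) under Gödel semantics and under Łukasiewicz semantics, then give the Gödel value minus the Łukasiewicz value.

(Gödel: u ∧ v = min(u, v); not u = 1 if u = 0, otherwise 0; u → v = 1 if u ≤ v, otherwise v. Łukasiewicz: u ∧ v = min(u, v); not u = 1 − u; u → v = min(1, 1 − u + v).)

Gödel evaluation:
  not p1: Gödel ¬ of 0.4 = 0 (operand ≠ 0)
  (not p1 ∧ p2) = min(0, 0.1) = 0
  not p1: Gödel ¬ of 0.4 = 0 (operand ≠ 0)
  ((not p1 ∧ p2) → not p1): 0 ≤ 0, so result = 1
  (((not p1 ∧ p2) → not p1) → p1): 1 > 0.4, so result = 0.4
  (p1 → (((not p1 ∧ p2) → not p1) → p1)): 0.4 ≤ 0.4, so result = 1
  not p2: Gödel ¬ of 0.1 = 0 (operand ≠ 0)
  not p2: Gödel ¬ of 0.1 = 0 (operand ≠ 0)
  (not p2 ∧ not p2) = min(0, 0) = 0
  ((p1 → (((not p1 ∧ p2) → not p1) → p1)) ∧ (not p2 ∧ not p2)) = min(1, 0) = 0
  Gödel value = 0
Łukasiewicz evaluation:
  not p1: Łukasiewicz ¬ gives 1 − 0.4 = 0.6
  (not p1 ∧ p2) = min(0.6, 0.1) = 0.1
  not p1: Łukasiewicz ¬ gives 1 − 0.4 = 0.6
  ((not p1 ∧ p2) → not p1): min(1, 1 − 0.1 + 0.6) = 1
  (((not p1 ∧ p2) → not p1) → p1): min(1, 1 − 1 + 0.4) = 0.4
  (p1 → (((not p1 ∧ p2) → not p1) → p1)): min(1, 1 − 0.4 + 0.4) = 1
  not p2: Łukasiewicz ¬ gives 1 − 0.1 = 0.9
  not p2: Łukasiewicz ¬ gives 1 − 0.1 = 0.9
  (not p2 ∧ not p2) = min(0.9, 0.9) = 0.9
  ((p1 → (((not p1 ∧ p2) → not p1) → p1)) ∧ (not p2 ∧ not p2)) = min(1, 0.9) = 0.9
  Łukasiewicz value = 0.9
Difference: 0 − 0.9 = -0.90

-0.90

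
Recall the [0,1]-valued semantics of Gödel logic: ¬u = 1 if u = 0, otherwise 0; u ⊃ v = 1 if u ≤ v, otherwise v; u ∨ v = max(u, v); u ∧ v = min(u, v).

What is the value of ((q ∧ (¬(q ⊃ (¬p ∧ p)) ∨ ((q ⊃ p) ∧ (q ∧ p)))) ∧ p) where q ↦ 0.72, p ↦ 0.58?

0.58

¬p: Gödel ¬ of 0.58 = 0 (operand ≠ 0)
(¬p ∧ p) = min(0, 0.58) = 0
(q ⊃ (¬p ∧ p)): 0.72 > 0, so result = 0
¬(q ⊃ (¬p ∧ p)): Gödel ¬ of 0 = 1 (operand is 0)
(q ⊃ p): 0.72 > 0.58, so result = 0.58
(q ∧ p) = min(0.72, 0.58) = 0.58
((q ⊃ p) ∧ (q ∧ p)) = min(0.58, 0.58) = 0.58
(¬(q ⊃ (¬p ∧ p)) ∨ ((q ⊃ p) ∧ (q ∧ p))) = max(1, 0.58) = 1
(q ∧ (¬(q ⊃ (¬p ∧ p)) ∨ ((q ⊃ p) ∧ (q ∧ p)))) = min(0.72, 1) = 0.72
((q ∧ (¬(q ⊃ (¬p ∧ p)) ∨ ((q ⊃ p) ∧ (q ∧ p)))) ∧ p) = min(0.72, 0.58) = 0.58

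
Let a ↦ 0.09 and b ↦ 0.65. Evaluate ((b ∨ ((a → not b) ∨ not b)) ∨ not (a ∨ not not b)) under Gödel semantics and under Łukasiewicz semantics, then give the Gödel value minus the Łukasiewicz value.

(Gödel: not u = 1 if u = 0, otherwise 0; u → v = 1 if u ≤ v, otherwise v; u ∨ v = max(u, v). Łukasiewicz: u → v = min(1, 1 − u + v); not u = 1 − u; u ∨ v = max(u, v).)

-0.35

Gödel evaluation:
  not b: Gödel ¬ of 0.65 = 0 (operand ≠ 0)
  (a → not b): 0.09 > 0, so result = 0
  not b: Gödel ¬ of 0.65 = 0 (operand ≠ 0)
  ((a → not b) ∨ not b) = max(0, 0) = 0
  (b ∨ ((a → not b) ∨ not b)) = max(0.65, 0) = 0.65
  not b: Gödel ¬ of 0.65 = 0 (operand ≠ 0)
  not not b: Gödel ¬ of 0 = 1 (operand is 0)
  (a ∨ not not b) = max(0.09, 1) = 1
  not (a ∨ not not b): Gödel ¬ of 1 = 0 (operand ≠ 0)
  ((b ∨ ((a → not b) ∨ not b)) ∨ not (a ∨ not not b)) = max(0.65, 0) = 0.65
  Gödel value = 0.65
Łukasiewicz evaluation:
  not b: Łukasiewicz ¬ gives 1 − 0.65 = 0.35
  (a → not b): min(1, 1 − 0.09 + 0.35) = 1
  not b: Łukasiewicz ¬ gives 1 − 0.65 = 0.35
  ((a → not b) ∨ not b) = max(1, 0.35) = 1
  (b ∨ ((a → not b) ∨ not b)) = max(0.65, 1) = 1
  not b: Łukasiewicz ¬ gives 1 − 0.65 = 0.35
  not not b: Łukasiewicz ¬ gives 1 − 0.35 = 0.65
  (a ∨ not not b) = max(0.09, 0.65) = 0.65
  not (a ∨ not not b): Łukasiewicz ¬ gives 1 − 0.65 = 0.35
  ((b ∨ ((a → not b) ∨ not b)) ∨ not (a ∨ not not b)) = max(1, 0.35) = 1
  Łukasiewicz value = 1
Difference: 0.65 − 1 = -0.35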